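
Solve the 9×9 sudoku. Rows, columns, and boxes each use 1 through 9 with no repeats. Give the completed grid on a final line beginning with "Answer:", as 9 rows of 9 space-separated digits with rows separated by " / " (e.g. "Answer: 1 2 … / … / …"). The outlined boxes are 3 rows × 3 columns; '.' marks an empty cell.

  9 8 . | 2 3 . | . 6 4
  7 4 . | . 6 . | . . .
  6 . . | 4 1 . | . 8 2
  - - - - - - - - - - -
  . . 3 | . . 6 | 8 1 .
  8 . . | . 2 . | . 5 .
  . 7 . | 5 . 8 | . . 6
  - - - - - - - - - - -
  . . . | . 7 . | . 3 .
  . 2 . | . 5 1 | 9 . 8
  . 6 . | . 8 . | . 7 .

Step 1. [r3c3∈{5}] only 5 remains possible at r3c3 ⇒ r3c3=5.
Step 2. [r3c6∈{7,9}] row 3 places 9 nowhere but r3c6, so r3c6=9.
Step 3. [r6c7∈{2,3,4}] 3 has one home in row 6: r6c7 ⇒ r6c7=3.
Step 4. [r1c3∈{1}] r1c3's peers cover all but 1. So r1c3=1.
Step 5. [r6c1∈{1,2,4}] row 6 places 1 nowhere but r6c1 ⇒ r6c1=1.
Step 6. [r5c2∈{9}] r5c2's peers cover all but 9. So r5c2=9.
Step 7. [r8c8∈{4}] r8c8 is down to just 4 ⇒ r8c8=4.
Step 8. [r5c9∈{7}] nothing but 7 survives at r5c9 ⇒ r5c9=7.
Step 9. [r7c7∈{1,2,5,6}] across col 7, 6 lands solely at r7c7. So r7c7=6.
Step 10. [r4c9∈{9}] nothing but 9 survives at r4c9. So r4c9=9.
Step 11. [r9c7∈{1,2,5}] 2 has one home in col 7: r9c7 ⇒ r9c7=2.
Step 12. [r9c9∈{1,5}] 1 has one home in row 9: r9c9 ⇒ r9c9=1.
Step 13. [r9c1∈{3,4,5}] 5 has one home in row 9: r9c1 ⇒ r9c1=5.
Step 14. [r7c1∈{4}] r7c1's peers cover all but 4, so r7c1=4.
Step 15. [r2c6∈{5}] nothing but 5 survives at r2c6, so r2c6=5.
Step 16. [r9c3∈{9}] only 9 remains possible at r9c3 ⇒ r9c3=9.
Step 17. [r9c4∈{3}] only 3 remains possible at r9c4 ⇒ r9c4=3.
Step 18. [r4c5∈{4}] only 4 remains possible at r4c5 ⇒ r4c5=4.
Step 19. [r6c3∈{2,4}] row 6 places 4 nowhere but r6c3 ⇒ r6c3=4.
Step 20. [r1c7∈{5,7}] r1c7 is the only open cell in row 1 admitting 5, so r1c7=5.
Step 21. [r7c6∈{2}] r7c6 is down to just 2 ⇒ r7c6=2.
Step 22. [r8c4∈{6}] r8c4 is down to just 6 ⇒ r8c4=6.
Step 23. [r1c6∈{7}] r1c6's peers cover all but 7, so r1c6=7.
Step 24. [r7c3∈{8}] r7c3 has the single candidate 8, so r7c3=8.
Step 25. [r7c4∈{9}] r7c4 is down to just 9. So r7c4=9.
Step 26. [r6c5∈{9}] r6c5 has the single candidate 9. So r6c5=9.
Step 27. [r7c2∈{1}] only 1 remains possible at r7c2, so r7c2=1.
Step 28. [r6c8∈{2}] r6c8 is down to just 2. So r6c8=2.
Step 29. [r5c6∈{3}] r5c6 is down to just 3, so r5c6=3.
Step 30. [r8c1∈{3}] only 3 remains possible at r8c1, so r8c1=3.
Step 31. [r2c4∈{8}] r2c4's peers cover all but 8. So r2c4=8.
Step 32. [r4c4∈{7}] r4c4 is down to just 7, so r4c4=7.
Step 33. [r9c6∈{4}] only 4 remains possible at r9c6. So r9c6=4.
Step 34. [r2c7∈{1}] r2c7 has the single candidate 1 ⇒ r2c7=1.
Step 35. [r2c9∈{3}] r2c9 is down to just 3 ⇒ r2c9=3.
Step 36. [r5c3∈{6}] r5c3 has the single candidate 6 ⇒ r5c3=6.
Step 37. [r4c1∈{2}] only 2 remains possible at r4c1. So r4c1=2.
Step 38. [r8c3∈{7}] r8c3 has the single candidate 7. So r8c3=7.
Step 39. [r7c9∈{5}] only 5 remains possible at r7c9. So r7c9=5.
Step 40. [r4c2∈{5}] r4c2's peers cover all but 5 ⇒ r4c2=5.
Step 41. [r5c4∈{1}] r5c4's peers cover all but 1 ⇒ r5c4=1.
Step 42. [r2c3∈{2}] r2c3 has the single candidate 2, so r2c3=2.
Step 43. [r3c2∈{3}] nothing but 3 survives at r3c2, so r3c2=3.
Step 44. [r3c7∈{7}] r3c7's peers cover all but 7 ⇒ r3c7=7.
Step 45. [r2c8∈{9}] r2c8 has the single candidate 9, so r2c8=9.
Step 46. [r5c7∈{4}] r5c7's peers cover all but 4 ⇒ r5c7=4.

Answer: 9 8 1 2 3 7 5 6 4 / 7 4 2 8 6 5 1 9 3 / 6 3 5 4 1 9 7 8 2 / 2 5 3 7 4 6 8 1 9 / 8 9 6 1 2 3 4 5 7 / 1 7 4 5 9 8 3 2 6 / 4 1 8 9 7 2 6 3 5 / 3 2 7 6 5 1 9 4 8 / 5 6 9 3 8 4 2 7 1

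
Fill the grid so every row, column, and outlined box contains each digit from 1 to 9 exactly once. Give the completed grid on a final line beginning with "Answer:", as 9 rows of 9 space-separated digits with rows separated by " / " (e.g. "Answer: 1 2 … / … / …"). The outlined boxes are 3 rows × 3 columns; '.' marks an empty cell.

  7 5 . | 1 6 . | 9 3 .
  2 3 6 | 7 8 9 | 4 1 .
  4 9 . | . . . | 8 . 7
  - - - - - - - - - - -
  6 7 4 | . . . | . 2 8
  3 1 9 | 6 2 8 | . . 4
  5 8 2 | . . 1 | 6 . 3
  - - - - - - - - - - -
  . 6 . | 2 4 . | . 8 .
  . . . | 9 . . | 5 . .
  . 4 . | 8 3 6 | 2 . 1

Step 1. [r3c5∈{5}] r3c5's peers cover all but 5 ⇒ r3c5=5.
Step 2. [r8c3∈{1,3,7,8}] row 8 places 3 nowhere but r8c3 ⇒ r8c3=3.
Step 3. [r7c6∈{5,7}] r7c6 is the only open cell in box 8 admitting 5. So r7c6=5.
Step 4. [r6c5∈{7,9}] across box 5, 7 lands solely at r6c5 ⇒ r6c5=7.
Step 5. [r5c7∈{7}] nothing but 7 survives at r5c7, so r5c7=7.
Step 6. [r7c9∈{9}] r7c9 is down to just 9, so r7c9=9.
Step 7. [r3c6∈{2,3}] row 3 places 2 nowhere but r3c6 ⇒ r3c6=2.
Step 8. [r8c8∈{4,6,7}] r8c8 is the only open cell in row 8 admitting 4 ⇒ r8c8=4.
Step 9. [r7c3∈{1,7}] row 7 places 7 nowhere but r7c3 ⇒ r7c3=7.
Step 10. [r4c6∈{3}] nothing but 3 survives at r4c6 ⇒ r4c6=3.
Step 11. [r7c1∈{1}] r7c1 is down to just 1 ⇒ r7c1=1.
Step 12. [r8c9∈{6}] only 6 remains possible at r8c9, so r8c9=6.
Step 13. [r6c8∈{9}] nothing but 9 survives at r6c8, so r6c8=9.
Step 14. [r8c5∈{1}] only 1 remains possible at r8c5. So r8c5=1.
Step 15. [r4c5∈{9}] nothing but 9 survives at r4c5 ⇒ r4c5=9.
Step 16. [r9c3∈{5}] r9c3 has the single candidate 5, so r9c3=5.
Step 17. [r3c3∈{1}] r3c3's peers cover all but 1 ⇒ r3c3=1.
Step 18. [r3c4∈{3}] r3c4 has the single candidate 3, so r3c4=3.
Step 19. [r4c4∈{5}] r4c4 has the single candidate 5. So r4c4=5.
Step 20. [r4c7∈{1}] only 1 remains possible at r4c7 ⇒ r4c7=1.
Step 21. [r1c6∈{4}] nothing but 4 survives at r1c6. So r1c6=4.
Step 22. [r1c9∈{2}] r1c9's peers cover all but 2, so r1c9=2.
Step 23. [r2c9∈{5}] nothing but 5 survives at r2c9, so r2c9=5.
Step 24. [r3c8∈{6}] r3c8 is down to just 6, so r3c8=6.
Step 25. [r9c1∈{9}] r9c1 has the single candidate 9 ⇒ r9c1=9.
Step 26. [r7c7∈{3}] only 3 remains possible at r7c7, so r7c7=3.
Step 27. [r6c4∈{4}] nothing but 4 survives at r6c4. So r6c4=4.
Step 28. [r8c1∈{8}] r8c1 has the single candidate 8, so r8c1=8.
Step 29. [r8c2∈{2}] r8c2 is down to just 2. So r8c2=2.
Step 30. [r9c8∈{7}] r9c8 is down to just 7. So r9c8=7.
Step 31. [r1c3∈{8}] r1c3 has the single candidate 8. So r1c3=8.
Step 32. [r8c6∈{7}] r8c6 is down to just 7, so r8c6=7.
Step 33. [r5c8∈{5}] r5c8's peers cover all but 5, so r5c8=5.

Answer: 7 5 8 1 6 4 9 3 2 / 2 3 6 7 8 9 4 1 5 / 4 9 1 3 5 2 8 6 7 / 6 7 4 5 9 3 1 2 8 / 3 1 9 6 2 8 7 5 4 / 5 8 2 4 7 1 6 9 3 / 1 6 7 2 4 5 3 8 9 / 8 2 3 9 1 7 5 4 6 / 9 4 5 8 3 6 2 7 1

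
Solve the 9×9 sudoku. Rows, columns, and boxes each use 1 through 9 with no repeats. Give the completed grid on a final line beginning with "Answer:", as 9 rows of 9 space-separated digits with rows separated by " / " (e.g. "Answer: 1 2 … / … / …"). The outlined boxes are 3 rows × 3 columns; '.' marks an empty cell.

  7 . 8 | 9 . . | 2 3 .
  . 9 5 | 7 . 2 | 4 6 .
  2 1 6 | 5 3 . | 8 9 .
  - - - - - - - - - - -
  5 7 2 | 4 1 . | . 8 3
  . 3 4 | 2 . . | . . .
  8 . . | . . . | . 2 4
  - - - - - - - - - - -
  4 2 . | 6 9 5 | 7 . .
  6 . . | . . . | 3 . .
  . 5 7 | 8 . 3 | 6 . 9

Step 1. [r4c6∈{6,9}] in row 4, 6 fits only at r4c6, so r4c6=6.
Step 2. [r7c8∈{1}] r7c8 is down to just 1 ⇒ r7c8=1.
Step 3. [r5c8∈{5,7}] col 8 places 7 nowhere but r5c8 ⇒ r5c8=7.
Step 4. [r5c1∈{1,9}] 9 has one home in col 1: r5c1, so r5c1=9.
Step 5. [r1c9∈{1,5}] r1c9 is the only open cell in row 1 admitting 5, so r1c9=5.
Step 6. [r3c6∈{4}] r3c6's peers cover all but 4 ⇒ r3c6=4.
Step 7. [r8c4∈{1}] only 1 remains possible at r8c4, so r8c4=1.
Step 8. [r6c6∈{7,9}] r6c6 is the only open cell in col 6 admitting 9, so r6c6=9.
Step 9. [r8c9∈{2,8}] in col 9, 2 fits only at r8c9, so r8c9=2.
Step 10. [r9c8∈{4}] r9c8 has the single candidate 4 ⇒ r9c8=4.
Step 11. [r6c5∈{5,7}] 7 has one home in row 6: r6c5 ⇒ r6c5=7.
Step 12. [r5c5∈{5,8}] r5c5 is the only open cell in col 5 admitting 5, so r5c5=5.
Step 13. [r5c7∈{1}] r5c7's peers cover all but 1 ⇒ r5c7=1.
Step 14. [r5c9∈{6}] r5c9 is down to just 6, so r5c9=6.
Step 15. [r6c4∈{3}] only 3 remains possible at r6c4 ⇒ r6c4=3.
Step 16. [r7c9∈{8}] r7c9 is down to just 8, so r7c9=8.
Step 17. [r5c6∈{8}] r5c6's peers cover all but 8 ⇒ r5c6=8.
Step 18. [r1c5∈{6}] only 6 remains possible at r1c5 ⇒ r1c5=6.
Step 19. [r6c2∈{6}] r6c2 has the single candidate 6, so r6c2=6.
Step 20. [r8c6∈{7}] r8c6's peers cover all but 7, so r8c6=7.
Step 21. [r2c1∈{3}] r2c1's peers cover all but 3. So r2c1=3.
Step 22. [r8c5∈{4}] r8c5 has the single candidate 4, so r8c5=4.
Step 23. [r3c9∈{7}] r3c9 has the single candidate 7. So r3c9=7.
Step 24. [r7c3∈{3}] nothing but 3 survives at r7c3. So r7c3=3.
Step 25. [r9c5∈{2}] r9c5 has the single candidate 2. So r9c5=2.
Step 26. [r2c9∈{1}] r2c9 has the single candidate 1 ⇒ r2c9=1.
Step 27. [r2c5∈{8}] r2c5's peers cover all but 8. So r2c5=8.
Step 28. [r1c6∈{1}] only 1 remains possible at r1c6 ⇒ r1c6=1.
Step 29. [r6c7∈{5}] r6c7 has the single candidate 5. So r6c7=5.
Step 30. [r9c1∈{1}] r9c1 has the single candidate 1 ⇒ r9c1=1.
Step 31. [r8c2∈{8}] only 8 remains possible at r8c2 ⇒ r8c2=8.
Step 32. [r8c3∈{9}] nothing but 9 survives at r8c3 ⇒ r8c3=9.
Step 33. [r6c3∈{1}] r6c3's peers cover all but 1, so r6c3=1.
Step 34. [r4c7∈{9}] r4c7 is down to just 9, so r4c7=9.
Step 35. [r8c8∈{5}] r8c8 has the single candidate 5, so r8c8=5.
Step 36. [r1c2∈{4}] r1c2 is down to just 4. So r1c2=4.

Answer: 7 4 8 9 6 1 2 3 5 / 3 9 5 7 8 2 4 6 1 / 2 1 6 5 3 4 8 9 7 / 5 7 2 4 1 6 9 8 3 / 9 3 4 2 5 8 1 7 6 / 8 6 1 3 7 9 5 2 4 / 4 2 3 6 9 5 7 1 8 / 6 8 9 1 4 7 3 5 2 / 1 5 7 8 2 3 6 4 9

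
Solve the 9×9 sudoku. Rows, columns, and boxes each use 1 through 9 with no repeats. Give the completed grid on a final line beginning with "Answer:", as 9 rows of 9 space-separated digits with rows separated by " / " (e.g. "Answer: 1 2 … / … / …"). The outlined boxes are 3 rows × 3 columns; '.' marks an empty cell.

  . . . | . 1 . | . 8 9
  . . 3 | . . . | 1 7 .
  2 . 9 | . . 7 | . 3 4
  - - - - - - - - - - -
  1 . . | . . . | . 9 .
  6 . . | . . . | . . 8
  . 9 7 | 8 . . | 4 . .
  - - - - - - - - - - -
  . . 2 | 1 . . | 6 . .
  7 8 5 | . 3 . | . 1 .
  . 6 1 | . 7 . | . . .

Step 1. [r8c9∈{2}] only 2 remains possible at r8c9, so r8c9=2.
Step 2. [r3c7∈{5}] r3c7's peers cover all but 5. So r3c7=5.
Step 3. [r3c4∈{6}] r3c4 has the single candidate 6, so r3c4=6.
Step 4. [r5c3∈{4}] only 4 remains possible at r5c3. So r5c3=4.
Step 5. [r6c8∈{2,5,6}] in col 8, 6 fits only at r6c8. So r6c8=6.
Step 6. [r5c8∈{2,5}] col 8 places 2 nowhere but r5c8 ⇒ r5c8=2.
Step 7. [r4c2∈{2,3,5}] across col 2, 2 lands solely at r4c2 ⇒ r4c2=2.
Step 8. [r5c6∈{1,3,5,9}] row 5 places 1 nowhere but r5c6 ⇒ r5c6=1.
Step 9. [r2c1∈{4,5,8}] col 1 places 8 nowhere but r2c1 ⇒ r2c1=8.
Step 10. [r9c7∈{3,8,9}] col 7 places 8 nowhere but r9c7. So r9c7=8.
Step 11. [r7c6∈{4,5,8,9}] col 6 places 8 nowhere but r7c6 ⇒ r7c6=8.
Step 12. [r4c5∈{4,5,6}] 6 has one home in col 5: r4c5, so r4c5=6.
Step 13. [r7c9∈{3,5,7}] in row 7, 7 fits only at r7c9, so r7c9=7.
Step 14. [r9c9∈{3,5}] box 9 places 3 nowhere but r9c9. So r9c9=3.
Step 15. [r4c9∈{5}] nothing but 5 survives at r4c9. So r4c9=5.
Step 16. [r1c2∈{4,5,7}] across row 1, 7 lands solely at r1c2 ⇒ r1c2=7.
Step 17. [r8c6∈{4,6,9}] in row 8, 6 fits only at r8c6. So r8c6=6.
Step 18. [r8c4∈{4,9}] 4 has one home in row 8: r8c4 ⇒ r8c4=4.
Step 19. [r2c5∈{2,4,5,9}] r2c5 is the only open cell in col 5 admitting 4 ⇒ r2c5=4.
Step 20. [r7c2∈{3,4}] col 2 places 4 nowhere but r7c2 ⇒ r7c2=4.
Step 21. [r2c2∈{5}] r2c2 has the single candidate 5, so r2c2=5.
Step 22. [r9c1∈{9}] r9c1 is down to just 9. So r9c1=9.
Step 23. [r5c2∈{3}] r5c2 is down to just 3 ⇒ r5c2=3.
Step 24. [r6c6∈{2,3,5}] 3 has one home in row 6: r6c6. So r6c6=3.
Step 25. [r2c6∈{2,9}] 9 has one home in col 6: r2c6, so r2c6=9.
Step 26. [r2c4∈{2}] r2c4's peers cover all but 2 ⇒ r2c4=2.
Step 27. [r9c4∈{5}] nothing but 5 survives at r9c4 ⇒ r9c4=5.
Step 28. [r4c4∈{7}] r4c4 has the single candidate 7, so r4c4=7.
Step 29. [r5c5∈{5,9}] 5 has one home in row 5: r5c5, so r5c5=5.
Step 30. [r6c1∈{5}] r6c1's peers cover all but 5, so r6c1=5.
Step 31. [r1c3∈{6}] only 6 remains possible at r1c3 ⇒ r1c3=6.
Step 32. [r7c1∈{3}] nothing but 3 survives at r7c1, so r7c1=3.
Step 33. [r5c7∈{7}] r5c7 is down to just 7. So r5c7=7.
Step 34. [r7c8∈{5}] nothing but 5 survives at r7c8, so r7c8=5.
Step 35. [r1c7∈{2}] nothing but 2 survives at r1c7. So r1c7=2.
Step 36. [r4c7∈{3}] nothing but 3 survives at r4c7 ⇒ r4c7=3.
Step 37. [r5c4∈{9}] nothing but 9 survives at r5c4. So r5c4=9.
Step 38. [r1c1∈{4}] r1c1's peers cover all but 4, so r1c1=4.
Step 39. [r4c3∈{8}] r4c3 has the single candidate 8 ⇒ r4c3=8.
Step 40. [r6c9∈{1}] r6c9 has the single candidate 1 ⇒ r6c9=1.
Step 41. [r8c7∈{9}] r8c7 has the single candidate 9, so r8c7=9.
Step 42. [r4c6∈{4}] only 4 remains possible at r4c6. So r4c6=4.
Step 43. [r3c2∈{1}] r3c2 has the single candidate 1 ⇒ r3c2=1.
Step 44. [r9c8∈{4}] r9c8 has the single candidate 4 ⇒ r9c8=4.
Step 45. [r3c5∈{8}] r3c5's peers cover all but 8 ⇒ r3c5=8.
Step 46. [r7c5∈{9}] r7c5's peers cover all but 9 ⇒ r7c5=9.
Step 47. [r6c5∈{2}] r6c5 has the single candidate 2, so r6c5=2.
Step 48. [r9c6∈{2}] only 2 remains possible at r9c6, so r9c6=2.
Step 49. [r2c9∈{6}] r2c9 is down to just 6, so r2c9=6.
Step 50. [r1c4∈{3}] r1c4's peers cover all but 3, so r1c4=3.
Step 51. [r1c6∈{5}] r1c6 is down to just 5. So r1c6=5.

Answer: 4 7 6 3 1 5 2 8 9 / 8 5 3 2 4 9 1 7 6 / 2 1 9 6 8 7 5 3 4 / 1 2 8 7 6 4 3 9 5 / 6 3 4 9 5 1 7 2 8 / 5 9 7 8 2 3 4 6 1 / 3 4 2 1 9 8 6 5 7 / 7 8 5 4 3 6 9 1 2 / 9 6 1 5 7 2 8 4 3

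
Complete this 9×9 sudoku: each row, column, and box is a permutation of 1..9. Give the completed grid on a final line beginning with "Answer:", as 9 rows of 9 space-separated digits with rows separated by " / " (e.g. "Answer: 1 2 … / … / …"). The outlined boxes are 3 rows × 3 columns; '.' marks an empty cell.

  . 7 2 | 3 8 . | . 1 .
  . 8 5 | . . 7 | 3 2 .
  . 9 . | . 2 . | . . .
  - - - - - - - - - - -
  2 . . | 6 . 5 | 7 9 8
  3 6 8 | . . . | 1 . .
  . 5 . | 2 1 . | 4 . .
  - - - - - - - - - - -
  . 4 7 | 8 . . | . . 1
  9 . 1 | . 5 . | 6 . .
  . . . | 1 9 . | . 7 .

Step 1. [r8c8∈{3,4,8}] row 8 places 8 nowhere but r8c8, so r8c8=8.
Step 2. [r3c8∈{4,5,6}] col 8 places 4 nowhere but r3c8, so r3c8=4.
Step 3. [r2c1∈{1,4,6}] row 2 places 1 nowhere but r2c1 ⇒ r2c1=1.
Step 4. [r3c1∈{6}] nothing but 6 survives at r3c1 ⇒ r3c1=6.
Step 5. [r7c1∈{5}] r7c1 is down to just 5. So r7c1=5.
Step 6. [r7c8∈{3}] r7c8's peers cover all but 3 ⇒ r7c8=3.
Step 7. [r5c9∈{2,5}] 2 has one home in row 5: r5c9. So r5c9=2.
Step 8. [r8c9∈{4}] only 4 remains possible at r8c9 ⇒ r8c9=4.
Step 9. [r9c6∈{2,3,4,6}] r9c6 is the only open cell in row 9 admitting 4, so r9c6=4.
Step 10. [r8c6∈{2,3}] box 8 places 3 nowhere but r8c6. So r8c6=3.
Step 11. [r9c9∈{5}] r9c9's peers cover all but 5. So r9c9=5.
Step 12. [r5c6∈{9}] r5c6's peers cover all but 9, so r5c6=9.
Step 13. [r1c6∈{6}] r1c6's peers cover all but 6. So r1c6=6.
Step 14. [r2c5∈{4}] r2c5 has the single candidate 4 ⇒ r2c5=4.
Step 15. [r7c7∈{2,9}] row 7 places 9 nowhere but r7c7 ⇒ r7c7=9.
Step 16. [r2c9∈{6,9}] 6 has one home in row 2: r2c9 ⇒ r2c9=6.
Step 17. [r9c2∈{2,3}] r9c2 is the only open cell in col 2 admitting 3 ⇒ r9c2=3.
Step 18. [r5c4∈{4,7}] 4 has one home in row 5: r5c4, so r5c4=4.
Step 19. [r3c7∈{5,8}] across row 3, 8 lands solely at r3c7. So r3c7=8.
Step 20. [r3c6∈{1}] r3c6 has the single candidate 1. So r3c6=1.
Step 21. [r7c5∈{6}] r7c5 has the single candidate 6, so r7c5=6.
Step 22. [r1c1∈{4}] r1c1's peers cover all but 4, so r1c1=4.
Step 23. [r9c3∈{6}] nothing but 6 survives at r9c3 ⇒ r9c3=6.
Step 24. [r5c8∈{5}] nothing but 5 survives at r5c8. So r5c8=5.
Step 25. [r2c4∈{9}] r2c4 has the single candidate 9. So r2c4=9.
Step 26. [r6c8∈{6}] r6c8 is down to just 6. So r6c8=6.
Step 27. [r6c9∈{3}] r6c9's peers cover all but 3. So r6c9=3.
Step 28. [r5c5∈{7}] nothing but 7 survives at r5c5 ⇒ r5c5=7.
Step 29. [r1c9∈{9}] r1c9 has the single candidate 9. So r1c9=9.
Step 30. [r9c7∈{2}] r9c7 is down to just 2. So r9c7=2.
Step 31. [r3c3∈{3}] r3c3's peers cover all but 3 ⇒ r3c3=3.
Step 32. [r9c1∈{8}] r9c1 has the single candidate 8, so r9c1=8.
Step 33. [r8c2∈{2}] r8c2 has the single candidate 2, so r8c2=2.
Step 34. [r6c1∈{7}] r6c1 is down to just 7. So r6c1=7.
Step 35. [r7c6∈{2}] nothing but 2 survives at r7c6 ⇒ r7c6=2.
Step 36. [r1c7∈{5}] nothing but 5 survives at r1c7, so r1c7=5.
Step 37. [r4c3∈{4}] nothing but 4 survives at r4c3 ⇒ r4c3=4.
Step 38. [r6c3∈{9}] only 9 remains possible at r6c3. So r6c3=9.
Step 39. [r3c4∈{5}] r3c4's peers cover all but 5 ⇒ r3c4=5.
Step 40. [r6c6∈{8}] r6c6's peers cover all but 8. So r6c6=8.
Step 41. [r8c4∈{7}] r8c4's peers cover all but 7, so r8c4=7.
Step 42. [r4c5∈{3}] r4c5's peers cover all but 3. So r4c5=3.
Step 43. [r4c2∈{1}] only 1 remains possible at r4c2 ⇒ r4c2=1.
Step 44. [r3c9∈{7}] nothing but 7 survives at r3c9, so r3c9=7.

Answer: 4 7 2 3 8 6 5 1 9 / 1 8 5 9 4 7 3 2 6 / 6 9 3 5 2 1 8 4 7 / 2 1 4 6 3 5 7 9 8 / 3 6 8 4 7 9 1 5 2 / 7 5 9 2 1 8 4 6 3 / 5 4 7 8 6 2 9 3 1 / 9 2 1 7 5 3 6 8 4 / 8 3 6 1 9 4 2 7 5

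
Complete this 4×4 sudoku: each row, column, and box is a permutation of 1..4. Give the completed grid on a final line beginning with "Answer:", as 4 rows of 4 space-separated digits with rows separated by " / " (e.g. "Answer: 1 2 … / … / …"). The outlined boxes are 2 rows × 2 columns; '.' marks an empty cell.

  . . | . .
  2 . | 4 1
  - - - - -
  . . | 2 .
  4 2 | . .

Step 1. [r1c3∈{3}] r1c3 is down to just 3, so r1c3=3.
Step 2. [r3c1∈{1,3}] 3 has one home in col 1: r3c1. So r3c1=3.
Step 3. [r1c1∈{1}] r1c1 has the single candidate 1, so r1c1=1.
Step 4. [r3c2∈{1}] r3c2 has the single candidate 1. So r3c2=1.
Step 5. [r1c2∈{4}] r1c2 is down to just 4 ⇒ r1c2=4.
Step 6. [r4c3∈{1}] nothing but 1 survives at r4c3, so r4c3=1.
Step 7. [r3c4∈{4}] nothing but 4 survives at r3c4 ⇒ r3c4=4.
Step 8. [r1c4∈{2}] r1c4 is down to just 2. So r1c4=2.
Step 9. [r4c4∈{3}] r4c4 is down to just 3 ⇒ r4c4=3.
Step 10. [r2c2∈{3}] r2c2 has the single candidate 3 ⇒ r2c2=3.

Answer: 1 4 3 2 / 2 3 4 1 / 3 1 2 4 / 4 2 1 3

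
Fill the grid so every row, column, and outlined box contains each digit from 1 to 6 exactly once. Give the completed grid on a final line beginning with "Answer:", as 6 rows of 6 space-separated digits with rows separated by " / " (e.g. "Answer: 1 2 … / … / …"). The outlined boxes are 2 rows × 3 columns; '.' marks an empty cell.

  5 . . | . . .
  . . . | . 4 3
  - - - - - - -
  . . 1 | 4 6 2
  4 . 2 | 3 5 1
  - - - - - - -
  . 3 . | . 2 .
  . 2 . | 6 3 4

Step 1. [r2c3∈{6}] r2c3 is down to just 6, so r2c3=6.
Step 2. [r5c4∈{1,5}] in box 6, 1 fits only at r5c4. So r5c4=1.
Step 3. [r2c2∈{1}] nothing but 1 survives at r2c2. So r2c2=1.
Step 4. [r5c3∈{4,5}] in row 5, 4 fits only at r5c3, so r5c3=4.
Step 5. [r2c4∈{2,5}] row 2 places 5 nowhere but r2c4. So r2c4=5.
Step 6. [r3c1∈{3}] only 3 remains possible at r3c1 ⇒ r3c1=3.
Step 7. [r5c1∈{6}] nothing but 6 survives at r5c1 ⇒ r5c1=6.
Step 8. [r1c4∈{2}] nothing but 2 survives at r1c4, so r1c4=2.
Step 9. [r2c1∈{2}] r2c1 has the single candidate 2, so r2c1=2.
Step 10. [r4c2∈{6}] only 6 remains possible at r4c2, so r4c2=6.
Step 11. [r1c5∈{1}] r1c5 has the single candidate 1. So r1c5=1.
Step 12. [r6c1∈{1}] r6c1's peers cover all but 1, so r6c1=1.
Step 13. [r5c6∈{5}] r5c6 is down to just 5. So r5c6=5.
Step 14. [r1c6∈{6}] r1c6 has the single candidate 6 ⇒ r1c6=6.
Step 15. [r1c3∈{3}] r1c3 has the single candidate 3. So r1c3=3.
Step 16. [r3c2∈{5}] r3c2 has the single candidate 5 ⇒ r3c2=5.
Step 17. [r1c2∈{4}] r1c2 has the single candidate 4, so r1c2=4.
Step 18. [r6c3∈{5}] nothing but 5 survives at r6c3, so r6c3=5.

Answer: 5 4 3 2 1 6 / 2 1 6 5 4 3 / 3 5 1 4 6 2 / 4 6 2 3 5 1 / 6 3 4 1 2 5 / 1 2 5 6 3 4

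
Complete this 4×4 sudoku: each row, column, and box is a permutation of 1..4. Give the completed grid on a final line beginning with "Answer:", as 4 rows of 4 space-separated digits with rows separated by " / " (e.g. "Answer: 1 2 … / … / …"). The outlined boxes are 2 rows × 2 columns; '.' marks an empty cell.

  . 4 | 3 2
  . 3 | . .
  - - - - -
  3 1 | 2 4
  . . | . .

Step 1. [r2c4∈{1}] r2c4 has the single candidate 1, so r2c4=1.
Step 2. [r4c1∈{2,4}] in row 4, 4 fits only at r4c1, so r4c1=4.
Step 3. [r2c1∈{2}] r2c1 is down to just 2, so r2c1=2.
Step 4. [r4c2∈{2}] only 2 remains possible at r4c2, so r4c2=2.
Step 5. [r4c4∈{3}] only 3 remains possible at r4c4. So r4c4=3.
Step 6. [r1c1∈{1}] nothing but 1 survives at r1c1. So r1c1=1.
Step 7. [r4c3∈{1}] nothing but 1 survives at r4c3. So r4c3=1.
Step 8. [r2c3∈{4}] r2c3's peers cover all but 4 ⇒ r2c3=4.

Answer: 1 4 3 2 / 2 3 4 1 / 3 1 2 4 / 4 2 1 3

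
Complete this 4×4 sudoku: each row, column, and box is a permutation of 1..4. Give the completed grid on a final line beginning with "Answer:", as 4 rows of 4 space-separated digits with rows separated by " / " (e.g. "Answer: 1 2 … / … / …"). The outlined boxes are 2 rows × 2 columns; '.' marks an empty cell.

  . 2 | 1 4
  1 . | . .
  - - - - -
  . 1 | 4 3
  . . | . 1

Step 1. [r4c1∈{2,3,4}] in col 1, 4 fits only at r4c1. So r4c1=4.
Step 2. [r2c3∈{2,3}] in col 3, 3 fits only at r2c3, so r2c3=3.
Step 3. [r4c2∈{3}] r4c2 has the single candidate 3, so r4c2=3.
Step 4. [r1c1∈{3}] only 3 remains possible at r1c1 ⇒ r1c1=3.
Step 5. [r2c2∈{4}] only 4 remains possible at r2c2, so r2c2=4.
Step 6. [r3c1∈{2}] r3c1 is down to just 2 ⇒ r3c1=2.
Step 7. [r4c3∈{2}] r4c3's peers cover all but 2, so r4c3=2.
Step 8. [r2c4∈{2}] only 2 remains possible at r2c4. So r2c4=2.

Answer: 3 2 1 4 / 1 4 3 2 / 2 1 4 3 / 4 3 2 1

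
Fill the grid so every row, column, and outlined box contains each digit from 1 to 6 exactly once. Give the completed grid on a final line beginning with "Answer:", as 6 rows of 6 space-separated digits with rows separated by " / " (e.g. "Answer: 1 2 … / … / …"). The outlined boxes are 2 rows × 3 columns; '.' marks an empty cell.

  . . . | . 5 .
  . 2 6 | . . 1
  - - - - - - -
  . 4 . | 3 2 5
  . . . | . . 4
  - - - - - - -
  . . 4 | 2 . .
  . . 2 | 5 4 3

Step 1. [r3c1∈{1,6}] 6 has one home in row 3: r3c1, so r3c1=6.
Step 2. [r4c4∈{1,6}] across col 4, 1 lands solely at r4c4, so r4c4=1.
Step 3. [r6c1∈{1}] r6c1's peers cover all but 1 ⇒ r6c1=1.
Step 4. [r2c1∈{3,4,5}] in row 2, 5 fits only at r2c1. So r2c1=5.
Step 5. [r5c6∈{6}] nothing but 6 survives at r5c6 ⇒ r5c6=6.
Step 6. [r5c1∈{3}] r5c1's peers cover all but 3, so r5c1=3.
Step 7. [r1c2∈{1,3}] col 2 places 1 nowhere but r1c2. So r1c2=1.
Step 8. [r4c2∈{3,5}] in col 2, 3 fits only at r4c2, so r4c2=3.
Step 9. [r1c1∈{4}] r1c1 is down to just 4. So r1c1=4.
Step 10. [r2c4∈{4}] r2c4 has the single candidate 4. So r2c4=4.
Step 11. [r3c3∈{1}] r3c3's peers cover all but 1 ⇒ r3c3=1.
Step 12. [r5c2∈{5}] r5c2 has the single candidate 5, so r5c2=5.
Step 13. [r1c6∈{2}] only 2 remains possible at r1c6, so r1c6=2.
Step 14. [r1c4∈{6}] r1c4 is down to just 6. So r1c4=6.
Step 15. [r1c3∈{3}] r1c3's peers cover all but 3 ⇒ r1c3=3.
Step 16. [r2c5∈{3}] r2c5 has the single candidate 3. So r2c5=3.
Step 17. [r4c5∈{6}] nothing but 6 survives at r4c5. So r4c5=6.
Step 18. [r4c3∈{5}] r4c3's peers cover all but 5, so r4c3=5.
Step 19. [r5c5∈{1}] r5c5's peers cover all but 1. So r5c5=1.
Step 20. [r4c1∈{2}] r4c1 is down to just 2 ⇒ r4c1=2.
Step 21. [r6c2∈{6}] r6c2 is down to just 6 ⇒ r6c2=6.

Answer: 4 1 3 6 5 2 / 5 2 6 4 3 1 / 6 4 1 3 2 5 / 2 3 5 1 6 4 / 3 5 4 2 1 6 / 1 6 2 5 4 3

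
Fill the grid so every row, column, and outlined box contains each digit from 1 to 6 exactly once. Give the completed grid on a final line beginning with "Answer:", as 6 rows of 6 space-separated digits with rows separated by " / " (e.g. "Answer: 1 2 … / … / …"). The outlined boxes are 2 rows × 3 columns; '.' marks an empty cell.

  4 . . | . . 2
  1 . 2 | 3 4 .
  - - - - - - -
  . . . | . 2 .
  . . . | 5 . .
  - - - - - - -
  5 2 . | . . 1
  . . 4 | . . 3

Step 1. [r6c1∈{6}] r6c1 is down to just 6, so r6c1=6.
Step 2. [r3c1∈{3}] r3c1's peers cover all but 3 ⇒ r3c1=3.
Step 3. [r1c2∈{3,5,6}] in col 2, 3 fits only at r1c2. So r1c2=3.
Step 4. [r5c5∈{6}] r5c5 is down to just 6 ⇒ r5c5=6.
Step 5. [r2c6∈{5,6}] across col 6, 5 lands solely at r2c6 ⇒ r2c6=5.
Step 6. [r3c2∈{1,4,5,6}] 5 has one home in col 2: r3c2 ⇒ r3c2=5.
Step 7. [r4c2∈{1,4,6}] in col 2, 4 fits only at r4c2 ⇒ r4c2=4.
Step 8. [r1c4∈{1,6}] r1c4 is the only open cell in box 2 admitting 6, so r1c4=6.
Step 9. [r3c4∈{1,4}] col 4 places 1 nowhere but r3c4, so r3c4=1.
Step 10. [r4c6∈{6}] r4c6 is down to just 6 ⇒ r4c6=6.
Step 11. [r3c3∈{6}] nothing but 6 survives at r3c3. So r3c3=6.
Step 12. [r3c6∈{4}] nothing but 4 survives at r3c6. So r3c6=4.
Step 13. [r2c2∈{6}] r2c2's peers cover all but 6 ⇒ r2c2=6.
Step 14. [r5c3∈{3}] r5c3's peers cover all but 3. So r5c3=3.
Step 15. [r6c2∈{1}] nothing but 1 survives at r6c2. So r6c2=1.
Step 16. [r1c3∈{5}] nothing but 5 survives at r1c3, so r1c3=5.
Step 17. [r4c3∈{1}] r4c3 has the single candidate 1 ⇒ r4c3=1.
Step 18. [r4c1∈{2}] r4c1 is down to just 2 ⇒ r4c1=2.
Step 19. [r6c5∈{5}] only 5 remains possible at r6c5. So r6c5=5.
Step 20. [r1c5∈{1}] r1c5 has the single candidate 1 ⇒ r1c5=1.
Step 21. [r4c5∈{3}] r4c5's peers cover all but 3. So r4c5=3.
Step 22. [r5c4∈{4}] r5c4 has the single candidate 4. So r5c4=4.
Step 23. [r6c4∈{2}] r6c4's peers cover all but 2, so r6c4=2.

Answer: 4 3 5 6 1 2 / 1 6 2 3 4 5 / 3 5 6 1 2 4 / 2 4 1 5 3 6 / 5 2 3 4 6 1 / 6 1 4 2 5 3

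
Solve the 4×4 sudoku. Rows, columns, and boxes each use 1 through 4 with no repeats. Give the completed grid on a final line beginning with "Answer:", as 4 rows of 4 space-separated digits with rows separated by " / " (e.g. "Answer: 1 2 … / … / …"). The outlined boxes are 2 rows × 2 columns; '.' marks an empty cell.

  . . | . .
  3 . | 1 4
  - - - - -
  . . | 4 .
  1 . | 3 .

Step 1. [r2c2∈{2}] nothing but 2 survives at r2c2, so r2c2=2.
Step 2. [r4c4∈{2}] r4c4 is down to just 2 ⇒ r4c4=2.
Step 3. [r1c2∈{1,4}] r1c2 is the only open cell in row 1 admitting 1, so r1c2=1.
Step 4. [r3c1∈{2}] nothing but 2 survives at r3c1. So r3c1=2.
Step 5. [r3c2∈{3}] r3c2 has the single candidate 3 ⇒ r3c2=3.
Step 6. [r4c2∈{4}] r4c2 has the single candidate 4. So r4c2=4.
Step 7. [r1c1∈{4}] r1c1's peers cover all but 4 ⇒ r1c1=4.
Step 8. [r3c4∈{1}] nothing but 1 survives at r3c4. So r3c4=1.
Step 9. [r1c4∈{3}] r1c4's peers cover all but 3, so r1c4=3.
Step 10. [r1c3∈{2}] only 2 remains possible at r1c3, so r1c3=2.

Answer: 4 1 2 3 / 3 2 1 4 / 2 3 4 1 / 1 4 3 2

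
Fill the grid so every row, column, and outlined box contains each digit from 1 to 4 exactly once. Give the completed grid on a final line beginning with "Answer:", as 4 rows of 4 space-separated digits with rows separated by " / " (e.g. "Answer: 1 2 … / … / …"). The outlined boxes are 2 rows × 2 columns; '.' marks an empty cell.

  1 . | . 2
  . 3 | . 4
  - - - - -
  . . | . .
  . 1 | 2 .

Step 1. [r3c3∈{1,3,4}] across col 3, 4 lands solely at r3c3. So r3c3=4.
Step 2. [r4c4∈{3}] r4c4 has the single candidate 3. So r4c4=3.
Step 3. [r3c2∈{2}] only 2 remains possible at r3c2. So r3c2=2.
Step 4. [r1c2∈{4}] r1c2's peers cover all but 4 ⇒ r1c2=4.
Step 5. [r2c3∈{1}] r2c3 is down to just 1. So r2c3=1.
Step 6. [r3c4∈{1}] r3c4's peers cover all but 1, so r3c4=1.
Step 7. [r1c3∈{3}] nothing but 3 survives at r1c3 ⇒ r1c3=3.
Step 8. [r4c1∈{4}] r4c1 is down to just 4, so r4c1=4.
Step 9. [r3c1∈{3}] r3c1's peers cover all but 3, so r3c1=3.
Step 10. [r2c1∈{2}] r2c1 is down to just 2, so r2c1=2.

Answer: 1 4 3 2 / 2 3 1 4 / 3 2 4 1 / 4 1 2 3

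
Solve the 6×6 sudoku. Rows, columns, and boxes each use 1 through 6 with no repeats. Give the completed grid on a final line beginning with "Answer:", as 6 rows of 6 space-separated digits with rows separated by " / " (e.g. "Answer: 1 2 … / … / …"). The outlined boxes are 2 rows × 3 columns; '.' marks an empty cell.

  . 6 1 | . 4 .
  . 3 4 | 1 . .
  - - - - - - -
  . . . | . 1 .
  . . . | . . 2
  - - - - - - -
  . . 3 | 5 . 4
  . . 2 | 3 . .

Step 1. [r6c5∈{6}] only 6 remains possible at r6c5. So r6c5=6.
Step 2. [r5c2∈{1}] r5c2 has the single candidate 1, so r5c2=1.
Step 3. [r4c1∈{1,3,4,5,6}] r4c1 is the only open cell in row 4 admitting 1, so r4c1=1.
Step 4. [r3c1∈{2,3,4,5,6}] col 1 places 3 nowhere but r3c1 ⇒ r3c1=3.
Step 5. [r2c6∈{5,6}] in row 2, 6 fits only at r2c6, so r2c6=6.
Step 6. [r3c6∈{5}] only 5 remains possible at r3c6. So r3c6=5.
Step 7. [r1c1∈{2,5}] r1c1 is the only open cell in row 1 admitting 5, so r1c1=5.
Step 8. [r3c3∈{6}] only 6 remains possible at r3c3, so r3c3=6.
Step 9. [r3c4∈{4}] r3c4 has the single candidate 4. So r3c4=4.
Step 10. [r4c2∈{4,5}] 4 has one home in row 4: r4c2, so r4c2=4.
Step 11. [r1c4∈{2}] only 2 remains possible at r1c4, so r1c4=2.
Step 12. [r1c6∈{3}] only 3 remains possible at r1c6, so r1c6=3.
Step 13. [r5c1∈{6}] nothing but 6 survives at r5c1, so r5c1=6.
Step 14. [r2c5∈{5}] only 5 remains possible at r2c5, so r2c5=5.
Step 15. [r2c1∈{2}] r2c1 is down to just 2 ⇒ r2c1=2.
Step 16. [r4c5∈{3}] r4c5 has the single candidate 3 ⇒ r4c5=3.
Step 17. [r6c2∈{5}] r6c2 is down to just 5. So r6c2=5.
Step 18. [r4c4∈{6}] r4c4 is down to just 6 ⇒ r4c4=6.
Step 19. [r5c5∈{2}] r5c5's peers cover all but 2 ⇒ r5c5=2.
Step 20. [r6c6∈{1}] r6c6 has the single candidate 1 ⇒ r6c6=1.
Step 21. [r4c3∈{5}] r4c3's peers cover all but 5 ⇒ r4c3=5.
Step 22. [r6c1∈{4}] r6c1 has the single candidate 4, so r6c1=4.
Step 23. [r3c2∈{2}] nothing but 2 survives at r3c2, so r3c2=2.

Answer: 5 6 1 2 4 3 / 2 3 4 1 5 6 / 3 2 6 4 1 5 / 1 4 5 6 3 2 / 6 1 3 5 2 4 / 4 5 2 3 6 1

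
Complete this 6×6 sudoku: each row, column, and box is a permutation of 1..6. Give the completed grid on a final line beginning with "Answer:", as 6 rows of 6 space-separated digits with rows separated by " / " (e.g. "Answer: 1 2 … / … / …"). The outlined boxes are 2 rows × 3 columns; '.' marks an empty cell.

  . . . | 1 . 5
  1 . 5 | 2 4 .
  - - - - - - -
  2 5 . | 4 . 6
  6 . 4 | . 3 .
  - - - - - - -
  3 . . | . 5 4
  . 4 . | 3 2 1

Step 1. [r2c2∈{3,6}] across row 2, 6 lands solely at r2c2, so r2c2=6.
Step 2. [r1c2∈{2,3}] 3 has one home in col 2: r1c2 ⇒ r1c2=3.
Step 3. [r4c2∈{1}] only 1 remains possible at r4c2, so r4c2=1.
Step 4. [r5c3∈{1,2,6}] r5c3 is the only open cell in row 5 admitting 1, so r5c3=1.
Step 5. [r5c4∈{6}] nothing but 6 survives at r5c4 ⇒ r5c4=6.
Step 6. [r4c4∈{5}] r4c4 is down to just 5. So r4c4=5.
Step 7. [r6c3∈{6}] only 6 remains possible at r6c3. So r6c3=6.
Step 8. [r3c5∈{1}] nothing but 1 survives at r3c5 ⇒ r3c5=1.
Step 9. [r1c3∈{2}] only 2 remains possible at r1c3 ⇒ r1c3=2.
Step 10. [r4c6∈{2}] r4c6 is down to just 2, so r4c6=2.
Step 11. [r3c3∈{3}] r3c3 has the single candidate 3 ⇒ r3c3=3.
Step 12. [r5c2∈{2}] r5c2 has the single candidate 2. So r5c2=2.
Step 13. [r2c6∈{3}] r2c6 has the single candidate 3 ⇒ r2c6=3.
Step 14. [r1c1∈{4}] r1c1 has the single candidate 4 ⇒ r1c1=4.
Step 15. [r1c5∈{6}] r1c5 has the single candidate 6, so r1c5=6.
Step 16. [r6c1∈{5}] only 5 remains possible at r6c1 ⇒ r6c1=5.

Answer: 4 3 2 1 6 5 / 1 6 5 2 4 3 / 2 5 3 4 1 6 / 6 1 4 5 3 2 / 3 2 1 6 5 4 / 5 4 6 3 2 1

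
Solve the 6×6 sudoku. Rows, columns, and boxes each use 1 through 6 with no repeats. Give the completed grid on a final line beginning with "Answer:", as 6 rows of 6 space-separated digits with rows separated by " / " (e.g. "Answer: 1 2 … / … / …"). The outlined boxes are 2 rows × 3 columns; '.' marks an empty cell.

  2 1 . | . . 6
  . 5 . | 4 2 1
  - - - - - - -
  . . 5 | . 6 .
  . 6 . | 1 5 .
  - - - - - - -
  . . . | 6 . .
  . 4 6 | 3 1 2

Step 1. [r4c3∈{2,3,4}] across row 4, 2 lands solely at r4c3. So r4c3=2.
Step 2. [r3c2∈{3}] r3c2 is down to just 3. So r3c2=3.
Step 3. [r2c3∈{3}] only 3 remains possible at r2c3, so r2c3=3.
Step 4. [r3c6∈{4}] r3c6 has the single candidate 4, so r3c6=4.
Step 5. [r5c1∈{1,3,5}] in row 5, 3 fits only at r5c1 ⇒ r5c1=3.
Step 6. [r3c4∈{2}] only 2 remains possible at r3c4 ⇒ r3c4=2.
Step 7. [r5c6∈{5}] r5c6 is down to just 5 ⇒ r5c6=5.
Step 8. [r5c3∈{1}] r5c3 has the single candidate 1 ⇒ r5c3=1.
Step 9. [r2c1∈{6}] r2c1 has the single candidate 6. So r2c1=6.
Step 10. [r1c4∈{5}] r1c4 is down to just 5. So r1c4=5.
Step 11. [r1c5∈{3}] nothing but 3 survives at r1c5, so r1c5=3.
Step 12. [r5c5∈{4}] r5c5 is down to just 4, so r5c5=4.
Step 13. [r1c3∈{4}] r1c3's peers cover all but 4 ⇒ r1c3=4.
Step 14. [r6c1∈{5}] only 5 remains possible at r6c1, so r6c1=5.
Step 15. [r4c1∈{4}] nothing but 4 survives at r4c1 ⇒ r4c1=4.
Step 16. [r5c2∈{2}] r5c2 is down to just 2, so r5c2=2.
Step 17. [r3c1∈{1}] r3c1's peers cover all but 1, so r3c1=1.
Step 18. [r4c6∈{3}] r4c6 has the single candidate 3 ⇒ r4c6=3.

Answer: 2 1 4 5 3 6 / 6 5 3 4 2 1 / 1 3 5 2 6 4 / 4 6 2 1 5 3 / 3 2 1 6 4 5 / 5 4 6 3 1 2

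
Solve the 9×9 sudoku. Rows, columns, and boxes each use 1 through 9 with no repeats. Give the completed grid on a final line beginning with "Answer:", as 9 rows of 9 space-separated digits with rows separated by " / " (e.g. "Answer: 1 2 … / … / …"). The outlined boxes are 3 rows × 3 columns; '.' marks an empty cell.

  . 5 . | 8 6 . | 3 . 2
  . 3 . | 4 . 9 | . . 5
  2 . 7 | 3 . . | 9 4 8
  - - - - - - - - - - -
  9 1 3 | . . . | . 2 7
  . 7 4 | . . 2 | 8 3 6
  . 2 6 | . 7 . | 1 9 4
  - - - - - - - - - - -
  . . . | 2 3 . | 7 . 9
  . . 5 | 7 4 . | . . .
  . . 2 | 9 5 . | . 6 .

Step 1. [r6c1∈{5,8}] across box 4, 8 lands solely at r6c1, so r6c1=8.
Step 2. [r6c4∈{5}] nothing but 5 survives at r6c4, so r6c4=5.
Step 3. [r3c5∈{1}] r3c5 is down to just 1. So r3c5=1.
Step 4. [r1c1∈{1,4}] row 1 places 4 nowhere but r1c1. So r1c1=4.
Step 5. [r7c2∈{4,6,8}] row 7 places 4 nowhere but r7c2, so r7c2=4.
Step 6. [r9c2∈{8}] nothing but 8 survives at r9c2. So r9c2=8.
Step 7. [r7c3∈{1}] r7c3's peers cover all but 1. So r7c3=1.
Step 8. [r7c1∈{6}] nothing but 6 survives at r7c1. So r7c1=6.
Step 9. [r7c6∈{8}] r7c6 is down to just 8, so r7c6=8.
Step 10. [r1c8∈{1,7}] r1c8 is the only open cell in row 1 admitting 1. So r1c8=1.
Step 11. [r8c6∈{1,6}] r8c6 is the only open cell in row 8 admitting 6, so r8c6=6.
Step 12. [r8c1∈{3}] r8c1's peers cover all but 3, so r8c1=3.
Step 13. [r9c9∈{1,3}] in row 9, 3 fits only at r9c9. So r9c9=3.
Step 14. [r2c3∈{8}] r2c3 is down to just 8 ⇒ r2c3=8.
Step 15. [r2c5∈{2}] nothing but 2 survives at r2c5 ⇒ r2c5=2.
Step 16. [r1c6∈{7}] nothing but 7 survives at r1c6, so r1c6=7.
Step 17. [r4c5∈{8}] only 8 remains possible at r4c5 ⇒ r4c5=8.
Step 18. [r8c7∈{2}] r8c7's peers cover all but 2. So r8c7=2.
Step 19. [r4c4∈{6}] nothing but 6 survives at r4c4 ⇒ r4c4=6.
Step 20. [r2c8∈{7}] r2c8 has the single candidate 7, so r2c8=7.
Step 21. [r9c1∈{7}] r9c1 is down to just 7. So r9c1=7.
Step 22. [r4c7∈{5}] r4c7's peers cover all but 5. So r4c7=5.
Step 23. [r5c4∈{1}] only 1 remains possible at r5c4 ⇒ r5c4=1.
Step 24. [r8c9∈{1}] r8c9 is down to just 1, so r8c9=1.
Step 25. [r2c1∈{1}] nothing but 1 survives at r2c1 ⇒ r2c1=1.
Step 26. [r9c6∈{1}] only 1 remains possible at r9c6 ⇒ r9c6=1.
Step 27. [r6c6∈{3}] r6c6's peers cover all but 3 ⇒ r6c6=3.
Step 28. [r2c7∈{6}] r2c7 is down to just 6. So r2c7=6.
Step 29. [r4c6∈{4}] nothing but 4 survives at r4c6, so r4c6=4.
Step 30. [r3c6∈{5}] only 5 remains possible at r3c6. So r3c6=5.
Step 31. [r7c8∈{5}] r7c8's peers cover all but 5. So r7c8=5.
Step 32. [r5c5∈{9}] nothing but 9 survives at r5c5, so r5c5=9.
Step 33. [r1c3∈{9}] r1c3 has the single candidate 9 ⇒ r1c3=9.
Step 34. [r8c2∈{9}] r8c2 is down to just 9, so r8c2=9.
Step 35. [r3c2∈{6}] r3c2 has the single candidate 6 ⇒ r3c2=6.
Step 36. [r8c8∈{8}] nothing but 8 survives at r8c8 ⇒ r8c8=8.
Step 37. [r5c1∈{5}] r5c1's peers cover all but 5 ⇒ r5c1=5.
Step 38. [r9c7∈{4}] nothing but 4 survives at r9c7 ⇒ r9c7=4.

Answer: 4 5 9 8 6 7 3 1 2 / 1 3 8 4 2 9 6 7 5 / 2 6 7 3 1 5 9 4 8 / 9 1 3 6 8 4 5 2 7 / 5 7 4 1 9 2 8 3 6 / 8 2 6 5 7 3 1 9 4 / 6 4 1 2 3 8 7 5 9 / 3 9 5 7 4 6 2 8 1 / 7 8 2 9 5 1 4 6 3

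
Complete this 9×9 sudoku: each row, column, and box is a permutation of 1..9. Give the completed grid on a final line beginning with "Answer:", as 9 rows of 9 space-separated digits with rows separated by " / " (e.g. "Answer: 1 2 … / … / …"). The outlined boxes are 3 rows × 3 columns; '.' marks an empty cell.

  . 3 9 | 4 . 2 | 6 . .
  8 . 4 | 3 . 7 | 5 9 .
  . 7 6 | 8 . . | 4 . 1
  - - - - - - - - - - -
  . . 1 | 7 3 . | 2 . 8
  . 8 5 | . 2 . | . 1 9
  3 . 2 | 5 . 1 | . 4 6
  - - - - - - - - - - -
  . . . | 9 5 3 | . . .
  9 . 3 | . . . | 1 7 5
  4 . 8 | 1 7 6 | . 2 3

Step 1. [r8c2∈{2,6}] in row 8, 6 fits only at r8c2. So r8c2=6.
Step 2. [r5c1∈{6,7}] r5c1 is the only open cell in box 4 admitting 7 ⇒ r5c1=7.
Step 3. [r3c1∈{2,5}] 2 has one home in row 3: r3c1 ⇒ r3c1=2.
Step 4. [r2c2∈{1}] r2c2 is down to just 1. So r2c2=1.
Step 5. [r5c6∈{4}] nothing but 4 survives at r5c6, so r5c6=4.
Step 6. [r4c6∈{9}] r4c6's peers cover all but 9. So r4c6=9.
Step 7. [r8c6∈{8}] only 8 remains possible at r8c6, so r8c6=8.
Step 8. [r7c7∈{8}] nothing but 8 survives at r7c7. So r7c7=8.
Step 9. [r9c2∈{5}] r9c2 has the single candidate 5. So r9c2=5.
Step 10. [r7c2∈{2}] r7c2 is down to just 2. So r7c2=2.
Step 11. [r5c4∈{6}] r5c4 is down to just 6 ⇒ r5c4=6.
Step 12. [r6c7∈{7}] r6c7 has the single candidate 7. So r6c7=7.
Step 13. [r5c7∈{3}] r5c7 is down to just 3 ⇒ r5c7=3.
Step 14. [r2c9∈{2}] only 2 remains possible at r2c9. So r2c9=2.
Step 15. [r8c5∈{4}] r8c5 has the single candidate 4. So r8c5=4.
Step 16. [r4c8∈{5}] nothing but 5 survives at r4c8 ⇒ r4c8=5.
Step 17. [r1c9∈{7}] r1c9 is down to just 7. So r1c9=7.
Step 18. [r4c2∈{4}] r4c2 is down to just 4 ⇒ r4c2=4.
Step 19. [r6c5∈{8}] nothing but 8 survives at r6c5 ⇒ r6c5=8.
Step 20. [r1c5∈{1}] nothing but 1 survives at r1c5. So r1c5=1.
Step 21. [r9c7∈{9}] nothing but 9 survives at r9c7, so r9c7=9.
Step 22. [r8c4∈{2}] r8c4's peers cover all but 2 ⇒ r8c4=2.
Step 23. [r3c5∈{9}] r3c5's peers cover all but 9 ⇒ r3c5=9.
Step 24. [r2c5∈{6}] r2c5's peers cover all but 6, so r2c5=6.
Step 25. [r7c8∈{6}] r7c8 is down to just 6 ⇒ r7c8=6.
Step 26. [r1c1∈{5}] r1c1's peers cover all but 5, so r1c1=5.
Step 27. [r7c9∈{4}] nothing but 4 survives at r7c9. So r7c9=4.
Step 28. [r1c8∈{8}] r1c8 has the single candidate 8. So r1c8=8.
Step 29. [r6c2∈{9}] nothing but 9 survives at r6c2, so r6c2=9.
Step 30. [r3c6∈{5}] r3c6 has the single candidate 5. So r3c6=5.
Step 31. [r3c8∈{3}] nothing but 3 survives at r3c8, so r3c8=3.
Step 32. [r7c1∈{1}] r7c1's peers cover all but 1, so r7c1=1.
Step 33. [r7c3∈{7}] only 7 remains possible at r7c3 ⇒ r7c3=7.
Step 34. [r4c1∈{6}] r4c1 is down to just 6 ⇒ r4c1=6.

Answer: 5 3 9 4 1 2 6 8 7 / 8 1 4 3 6 7 5 9 2 / 2 7 6 8 9 5 4 3 1 / 6 4 1 7 3 9 2 5 8 / 7 8 5 6 2 4 3 1 9 / 3 9 2 5 8 1 7 4 6 / 1 2 7 9 5 3 8 6 4 / 9 6 3 2 4 8 1 7 5 / 4 5 8 1 7 6 9 2 3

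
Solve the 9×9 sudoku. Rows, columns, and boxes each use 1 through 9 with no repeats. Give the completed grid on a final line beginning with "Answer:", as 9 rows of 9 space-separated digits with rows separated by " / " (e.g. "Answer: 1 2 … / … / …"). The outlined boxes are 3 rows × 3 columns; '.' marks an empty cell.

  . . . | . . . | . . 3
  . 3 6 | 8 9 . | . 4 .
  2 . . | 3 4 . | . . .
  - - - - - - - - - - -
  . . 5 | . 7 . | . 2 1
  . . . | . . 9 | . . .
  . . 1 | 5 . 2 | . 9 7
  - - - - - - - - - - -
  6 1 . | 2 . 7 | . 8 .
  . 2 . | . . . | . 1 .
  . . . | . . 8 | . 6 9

Step 1. [r5c8∈{3,5}] across col 8, 3 lands solely at r5c8 ⇒ r5c8=3.
Step 2. [r1c4∈{1,6,7}] col 4 places 7 nowhere but r1c4. So r1c4=7.
Step 3. [r1c8∈{5}] r1c8 is down to just 5 ⇒ r1c8=5.
Step 4. [r9c7∈{2,3,4,5,7}] across row 9, 2 lands solely at r9c7. So r9c7=2.
Step 5. [r8c7∈{3,4,5,7}] in box 9, 7 fits only at r8c7, so r8c7=7.
Step 6. [r7c3∈{3,4,9}] 9 has one home in row 7: r7c3, so r7c3=9.
Step 7. [r2c1∈{1,5,7}] 7 has one home in row 2: r2c1. So r2c1=7.
Step 8. [r3c3∈{8}] r3c3 is down to just 8. So r3c3=8.
Step 9. [r5c9∈{4,5,6,8}] in col 9, 8 fits only at r5c9, so r5c9=8.
Step 10. [r5c1∈{4}] only 4 remains possible at r5c1 ⇒ r5c1=4.
Step 11. [r8c1∈{3,5,8}] across row 8, 8 lands solely at r8c1, so r8c1=8.
Step 12. [r1c1∈{1,9}] 1 has one home in col 1: r1c1, so r1c1=1.
Step 13. [r1c6∈{6}] only 6 remains possible at r1c6. So r1c6=6.
Step 14. [r4c2∈{6,8,9}] 8 has one home in row 4: r4c2, so r4c2=8.
Step 15. [r6c1∈{3}] r6c1's peers cover all but 3, so r6c1=3.
Step 16. [r3c2∈{5,9}] box 1 places 5 nowhere but r3c2 ⇒ r3c2=5.
Step 17. [r7c7∈{3,4,5}] across col 7, 3 lands solely at r7c7. So r7c7=3.
Step 18. [r7c5∈{5}] r7c5 is down to just 5, so r7c5=5.
Step 19. [r6c2∈{6}] r6c2 is down to just 6, so r6c2=6.
Step 20. [r3c7∈{1,6,9}] across row 3, 9 lands solely at r3c7 ⇒ r3c7=9.
Step 21. [r1c3∈{4}] r1c3 is down to just 4. So r1c3=4.
Step 22. [r8c3∈{3}] r8c3 has the single candidate 3. So r8c3=3.
Step 23. [r8c6∈{4}] r8c6 has the single candidate 4. So r8c6=4.
Step 24. [r9c4∈{1}] r9c4 is down to just 1. So r9c4=1.
Step 25. [r5c4∈{6}] r5c4 has the single candidate 6, so r5c4=6.
Step 26. [r9c3∈{7}] only 7 remains possible at r9c3, so r9c3=7.
Step 27. [r6c7∈{4}] r6c7 is down to just 4 ⇒ r6c7=4.
Step 28. [r2c6∈{1,5}] in row 2, 5 fits only at r2c6, so r2c6=5.
Step 29. [r8c9∈{5}] only 5 remains possible at r8c9 ⇒ r8c9=5.
Step 30. [r7c9∈{4}] only 4 remains possible at r7c9 ⇒ r7c9=4.
Step 31. [r3c9∈{6}] r3c9 is down to just 6, so r3c9=6.
Step 32. [r3c6∈{1}] r3c6 has the single candidate 1 ⇒ r3c6=1.
Step 33. [r6c5∈{8}] r6c5 has the single candidate 8 ⇒ r6c5=8.
Step 34. [r8c4∈{9}] r8c4 has the single candidate 9 ⇒ r8c4=9.
Step 35. [r9c5∈{3}] r9c5's peers cover all but 3. So r9c5=3.
Step 36. [r1c5∈{2}] nothing but 2 survives at r1c5 ⇒ r1c5=2.
Step 37. [r4c1∈{9}] r4c1's peers cover all but 9, so r4c1=9.
Step 38. [r5c7∈{5}] only 5 remains possible at r5c7, so r5c7=5.
Step 39. [r3c8∈{7}] only 7 remains possible at r3c8 ⇒ r3c8=7.
Step 40. [r5c3∈{2}] r5c3 is down to just 2, so r5c3=2.
Step 41. [r2c7∈{1}] r2c7 has the single candidate 1 ⇒ r2c7=1.
Step 42. [r4c6∈{3}] r4c6 has the single candidate 3. So r4c6=3.
Step 43. [r5c5∈{1}] r5c5 is down to just 1 ⇒ r5c5=1.
Step 44. [r1c2∈{9}] r1c2 is down to just 9. So r1c2=9.
Step 45. [r2c9∈{2}] r2c9 has the single candidate 2. So r2c9=2.
Step 46. [r9c1∈{5}] nothing but 5 survives at r9c1, so r9c1=5.
Step 47. [r5c2∈{7}] nothing but 7 survives at r5c2. So r5c2=7.
Step 48. [r8c5∈{6}] only 6 remains possible at r8c5, so r8c5=6.
Step 49. [r9c2∈{4}] only 4 remains possible at r9c2. So r9c2=4.
Step 50. [r4c4∈{4}] r4c4 is down to just 4 ⇒ r4c4=4.
Step 51. [r4c7∈{6}] nothing but 6 survives at r4c7. So r4c7=6.
Step 52. [r1c7∈{8}] only 8 remains possible at r1c7. So r1c7=8.

Answer: 1 9 4 7 2 6 8 5 3 / 7 3 6 8 9 5 1 4 2 / 2 5 8 3 4 1 9 7 6 / 9 8 5 4 7 3 6 2 1 / 4 7 2 6 1 9 5 3 8 / 3 6 1 5 8 2 4 9 7 / 6 1 9 2 5 7 3 8 4 / 8 2 3 9 6 4 7 1 5 / 5 4 7 1 3 8 2 6 9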